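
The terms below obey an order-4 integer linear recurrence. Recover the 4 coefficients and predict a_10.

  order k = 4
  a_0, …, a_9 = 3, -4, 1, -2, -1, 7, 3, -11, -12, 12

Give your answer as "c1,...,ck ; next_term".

0,-2,-1,-1 ; 32

  a_4 = 0·-2 + -2·1 + -1·-4 + -1·3 = -1
  a_5 = 0·-1 + -2·-2 + -1·1 + -1·-4 = 7
  a_6 = 0·7 + -2·-1 + -1·-2 + -1·1 = 3
  a_7 = 0·3 + -2·7 + -1·-1 + -1·-2 = -11
  a_8 = 0·-11 + -2·3 + -1·7 + -1·-1 = -12
  a_9 = 0·-12 + -2·-11 + -1·3 + -1·7 = 12
  a_10 = 0·12 + -2·-12 + -1·-11 + -1·3 = 32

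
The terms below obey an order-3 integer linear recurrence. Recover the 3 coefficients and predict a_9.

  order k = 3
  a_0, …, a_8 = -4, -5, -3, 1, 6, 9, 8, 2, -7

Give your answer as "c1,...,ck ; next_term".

  a_3 = 1·-3 + 0·-5 + -1·-4 = 1
  a_4 = 1·1 + 0·-3 + -1·-5 = 6
  a_5 = 1·6 + 0·1 + -1·-3 = 9
  a_6 = 1·9 + 0·6 + -1·1 = 8
  a_7 = 1·8 + 0·9 + -1·6 = 2
  a_8 = 1·2 + 0·8 + -1·9 = -7
  a_9 = 1·-7 + 0·2 + -1·8 = -15

1,0,-1 ; -15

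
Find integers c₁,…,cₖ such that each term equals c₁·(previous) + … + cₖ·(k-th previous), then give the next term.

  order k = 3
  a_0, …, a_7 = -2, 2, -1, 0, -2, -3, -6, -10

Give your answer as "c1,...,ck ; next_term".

  a_3 = 2·-1 + 0·2 + -1·-2 = 0
  a_4 = 2·0 + 0·-1 + -1·2 = -2
  a_5 = 2·-2 + 0·0 + -1·-1 = -3
  a_6 = 2·-3 + 0·-2 + -1·0 = -6
  a_7 = 2·-6 + 0·-3 + -1·-2 = -10
  a_8 = 2·-10 + 0·-6 + -1·-3 = -17

2,0,-1 ; -17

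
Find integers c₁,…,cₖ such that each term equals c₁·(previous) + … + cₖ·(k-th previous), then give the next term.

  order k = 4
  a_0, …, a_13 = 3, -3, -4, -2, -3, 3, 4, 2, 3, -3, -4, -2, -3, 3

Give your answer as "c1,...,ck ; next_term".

  a_4 = 0·-2 + 0·-4 + 0·-3 + -1·3 = -3
  a_5 = 0·-3 + 0·-2 + 0·-4 + -1·-3 = 3
  a_6 = 0·3 + 0·-3 + 0·-2 + -1·-4 = 4
  a_7 = 0·4 + 0·3 + 0·-3 + -1·-2 = 2
  a_8 = 0·2 + 0·4 + 0·3 + -1·-3 = 3
  a_9 = 0·3 + 0·2 + 0·4 + -1·3 = -3
  a_10 = 0·-3 + 0·3 + 0·2 + -1·4 = -4
  a_11 = 0·-4 + 0·-3 + 0·3 + -1·2 = -2
  a_12 = 0·-2 + 0·-4 + 0·-3 + -1·3 = -3
  a_13 = 0·-3 + 0·-2 + 0·-4 + -1·-3 = 3
  a_14 = 0·3 + 0·-3 + 0·-2 + -1·-4 = 4

0,0,0,-1 ; 4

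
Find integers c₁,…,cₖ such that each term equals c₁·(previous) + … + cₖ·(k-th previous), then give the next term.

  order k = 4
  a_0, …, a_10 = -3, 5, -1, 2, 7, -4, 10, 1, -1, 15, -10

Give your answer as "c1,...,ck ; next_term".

0,1,1,-1 ; 13

  a_4 = 0·2 + 1·-1 + 1·5 + -1·-3 = 7
  a_5 = 0·7 + 1·2 + 1·-1 + -1·5 = -4
  a_6 = 0·-4 + 1·7 + 1·2 + -1·-1 = 10
  a_7 = 0·10 + 1·-4 + 1·7 + -1·2 = 1
  a_8 = 0·1 + 1·10 + 1·-4 + -1·7 = -1
  a_9 = 0·-1 + 1·1 + 1·10 + -1·-4 = 15
  a_10 = 0·15 + 1·-1 + 1·1 + -1·10 = -10
  a_11 = 0·-10 + 1·15 + 1·-1 + -1·1 = 13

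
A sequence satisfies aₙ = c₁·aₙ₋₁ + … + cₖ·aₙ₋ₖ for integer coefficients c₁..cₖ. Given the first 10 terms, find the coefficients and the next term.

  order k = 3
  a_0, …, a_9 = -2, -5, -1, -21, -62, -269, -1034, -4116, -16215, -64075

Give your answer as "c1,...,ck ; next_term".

3,4,-1 ; -252969

  a_3 = 3·-1 + 4·-5 + -1·-2 = -21
  a_4 = 3·-21 + 4·-1 + -1·-5 = -62
  a_5 = 3·-62 + 4·-21 + -1·-1 = -269
  a_6 = 3·-269 + 4·-62 + -1·-21 = -1034
  a_7 = 3·-1034 + 4·-269 + -1·-62 = -4116
  a_8 = 3·-4116 + 4·-1034 + -1·-269 = -16215
  a_9 = 3·-16215 + 4·-4116 + -1·-1034 = -64075
  a_10 = 3·-64075 + 4·-16215 + -1·-4116 = -252969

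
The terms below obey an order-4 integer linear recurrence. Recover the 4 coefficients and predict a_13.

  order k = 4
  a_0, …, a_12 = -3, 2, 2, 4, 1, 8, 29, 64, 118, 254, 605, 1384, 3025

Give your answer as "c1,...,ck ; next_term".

  a_4 = 2·4 + -1·2 + 2·2 + 3·-3 = 1
  a_5 = 2·1 + -1·4 + 2·2 + 3·2 = 8
  a_6 = 2·8 + -1·1 + 2·4 + 3·2 = 29
  a_7 = 2·29 + -1·8 + 2·1 + 3·4 = 64
  a_8 = 2·64 + -1·29 + 2·8 + 3·1 = 118
  a_9 = 2·118 + -1·64 + 2·29 + 3·8 = 254
  a_10 = 2·254 + -1·118 + 2·64 + 3·29 = 605
  a_11 = 2·605 + -1·254 + 2·118 + 3·64 = 1384
  a_12 = 2·1384 + -1·605 + 2·254 + 3·118 = 3025
  a_13 = 2·3025 + -1·1384 + 2·605 + 3·254 = 6638

2,-1,2,3 ; 6638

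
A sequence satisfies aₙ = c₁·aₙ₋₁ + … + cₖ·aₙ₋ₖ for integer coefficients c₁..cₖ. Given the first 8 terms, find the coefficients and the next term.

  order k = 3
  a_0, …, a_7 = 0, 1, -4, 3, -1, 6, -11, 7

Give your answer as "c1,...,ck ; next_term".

-1,-1,-2 ; -8

  a_3 = -1·-4 + -1·1 + -2·0 = 3
  a_4 = -1·3 + -1·-4 + -2·1 = -1
  a_5 = -1·-1 + -1·3 + -2·-4 = 6
  a_6 = -1·6 + -1·-1 + -2·3 = -11
  a_7 = -1·-11 + -1·6 + -2·-1 = 7
  a_8 = -1·7 + -1·-11 + -2·6 = -8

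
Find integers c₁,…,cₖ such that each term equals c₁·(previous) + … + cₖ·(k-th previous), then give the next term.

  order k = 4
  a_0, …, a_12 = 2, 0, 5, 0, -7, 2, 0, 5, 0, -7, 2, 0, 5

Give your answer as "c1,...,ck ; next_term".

-1,-1,-1,-1 ; 0

  a_4 = -1·0 + -1·5 + -1·0 + -1·2 = -7
  a_5 = -1·-7 + -1·0 + -1·5 + -1·0 = 2
  a_6 = -1·2 + -1·-7 + -1·0 + -1·5 = 0
  a_7 = -1·0 + -1·2 + -1·-7 + -1·0 = 5
  a_8 = -1·5 + -1·0 + -1·2 + -1·-7 = 0
  a_9 = -1·0 + -1·5 + -1·0 + -1·2 = -7
  a_10 = -1·-7 + -1·0 + -1·5 + -1·0 = 2
  a_11 = -1·2 + -1·-7 + -1·0 + -1·5 = 0
  a_12 = -1·0 + -1·2 + -1·-7 + -1·0 = 5
  a_13 = -1·5 + -1·0 + -1·2 + -1·-7 = 0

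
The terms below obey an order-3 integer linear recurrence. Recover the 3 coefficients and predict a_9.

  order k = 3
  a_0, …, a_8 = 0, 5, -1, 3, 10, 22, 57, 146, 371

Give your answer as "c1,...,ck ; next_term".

2,1,1 ; 945

  a_3 = 2·-1 + 1·5 + 1·0 = 3
  a_4 = 2·3 + 1·-1 + 1·5 = 10
  a_5 = 2·10 + 1·3 + 1·-1 = 22
  a_6 = 2·22 + 1·10 + 1·3 = 57
  a_7 = 2·57 + 1·22 + 1·10 = 146
  a_8 = 2·146 + 1·57 + 1·22 = 371
  a_9 = 2·371 + 1·146 + 1·57 = 945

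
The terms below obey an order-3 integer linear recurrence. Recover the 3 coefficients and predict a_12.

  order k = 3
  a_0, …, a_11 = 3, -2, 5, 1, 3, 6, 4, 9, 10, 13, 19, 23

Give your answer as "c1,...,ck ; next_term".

0,1,1 ; 32

  a_3 = 0·5 + 1·-2 + 1·3 = 1
  a_4 = 0·1 + 1·5 + 1·-2 = 3
  a_5 = 0·3 + 1·1 + 1·5 = 6
  a_6 = 0·6 + 1·3 + 1·1 = 4
  a_7 = 0·4 + 1·6 + 1·3 = 9
  a_8 = 0·9 + 1·4 + 1·6 = 10
  a_9 = 0·10 + 1·9 + 1·4 = 13
  a_10 = 0·13 + 1·10 + 1·9 = 19
  a_11 = 0·19 + 1·13 + 1·10 = 23
  a_12 = 0·23 + 1·19 + 1·13 = 32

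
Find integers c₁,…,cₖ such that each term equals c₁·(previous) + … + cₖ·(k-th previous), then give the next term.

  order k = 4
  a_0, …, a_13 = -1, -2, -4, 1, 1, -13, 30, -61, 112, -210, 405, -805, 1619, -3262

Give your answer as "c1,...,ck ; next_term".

-3,-2,1,2 ; 6553

  a_4 = -3·1 + -2·-4 + 1·-2 + 2·-1 = 1
  a_5 = -3·1 + -2·1 + 1·-4 + 2·-2 = -13
  a_6 = -3·-13 + -2·1 + 1·1 + 2·-4 = 30
  a_7 = -3·30 + -2·-13 + 1·1 + 2·1 = -61
  a_8 = -3·-61 + -2·30 + 1·-13 + 2·1 = 112
  a_9 = -3·112 + -2·-61 + 1·30 + 2·-13 = -210
  a_10 = -3·-210 + -2·112 + 1·-61 + 2·30 = 405
  a_11 = -3·405 + -2·-210 + 1·112 + 2·-61 = -805
  a_12 = -3·-805 + -2·405 + 1·-210 + 2·112 = 1619
  a_13 = -3·1619 + -2·-805 + 1·405 + 2·-210 = -3262
  a_14 = -3·-3262 + -2·1619 + 1·-805 + 2·405 = 6553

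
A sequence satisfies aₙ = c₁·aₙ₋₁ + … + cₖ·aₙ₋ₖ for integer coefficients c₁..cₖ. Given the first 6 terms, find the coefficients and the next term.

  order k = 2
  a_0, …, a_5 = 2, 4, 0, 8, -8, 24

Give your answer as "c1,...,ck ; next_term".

  a_2 = -1·4 + 2·2 = 0
  a_3 = -1·0 + 2·4 = 8
  a_4 = -1·8 + 2·0 = -8
  a_5 = -1·-8 + 2·8 = 24
  a_6 = -1·24 + 2·-8 = -40

-1,2 ; -40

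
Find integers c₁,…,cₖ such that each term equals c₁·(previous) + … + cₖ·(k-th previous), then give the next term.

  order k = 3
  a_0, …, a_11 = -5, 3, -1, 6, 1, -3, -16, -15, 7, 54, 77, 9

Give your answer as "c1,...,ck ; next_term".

  a_3 = 1·-1 + -1·3 + -2·-5 = 6
  a_4 = 1·6 + -1·-1 + -2·3 = 1
  a_5 = 1·1 + -1·6 + -2·-1 = -3
  a_6 = 1·-3 + -1·1 + -2·6 = -16
  a_7 = 1·-16 + -1·-3 + -2·1 = -15
  a_8 = 1·-15 + -1·-16 + -2·-3 = 7
  a_9 = 1·7 + -1·-15 + -2·-16 = 54
  a_10 = 1·54 + -1·7 + -2·-15 = 77
  a_11 = 1·77 + -1·54 + -2·7 = 9
  a_12 = 1·9 + -1·77 + -2·54 = -176

1,-1,-2 ; -176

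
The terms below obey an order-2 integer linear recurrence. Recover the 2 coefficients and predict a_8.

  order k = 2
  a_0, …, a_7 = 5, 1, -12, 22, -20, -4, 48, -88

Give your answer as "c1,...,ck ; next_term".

  a_2 = -2·1 + -2·5 = -12
  a_3 = -2·-12 + -2·1 = 22
  a_4 = -2·22 + -2·-12 = -20
  a_5 = -2·-20 + -2·22 = -4
  a_6 = -2·-4 + -2·-20 = 48
  a_7 = -2·48 + -2·-4 = -88
  a_8 = -2·-88 + -2·48 = 80

-2,-2 ; 80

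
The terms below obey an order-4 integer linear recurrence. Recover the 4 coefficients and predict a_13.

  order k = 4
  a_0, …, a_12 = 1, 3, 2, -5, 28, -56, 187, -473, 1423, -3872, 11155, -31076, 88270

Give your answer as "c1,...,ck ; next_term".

  a_4 = -2·-5 + 3·2 + 3·3 + 3·1 = 28
  a_5 = -2·28 + 3·-5 + 3·2 + 3·3 = -56
  a_6 = -2·-56 + 3·28 + 3·-5 + 3·2 = 187
  a_7 = -2·187 + 3·-56 + 3·28 + 3·-5 = -473
  a_8 = -2·-473 + 3·187 + 3·-56 + 3·28 = 1423
  a_9 = -2·1423 + 3·-473 + 3·187 + 3·-56 = -3872
  a_10 = -2·-3872 + 3·1423 + 3·-473 + 3·187 = 11155
  a_11 = -2·11155 + 3·-3872 + 3·1423 + 3·-473 = -31076
  a_12 = -2·-31076 + 3·11155 + 3·-3872 + 3·1423 = 88270
  a_13 = -2·88270 + 3·-31076 + 3·11155 + 3·-3872 = -247919

-2,3,3,3 ; -247919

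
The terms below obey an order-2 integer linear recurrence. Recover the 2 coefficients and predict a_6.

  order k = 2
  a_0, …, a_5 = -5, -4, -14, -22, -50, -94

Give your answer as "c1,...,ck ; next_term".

1,2 ; -194

  a_2 = 1·-4 + 2·-5 = -14
  a_3 = 1·-14 + 2·-4 = -22
  a_4 = 1·-22 + 2·-14 = -50
  a_5 = 1·-50 + 2·-22 = -94
  a_6 = 1·-94 + 2·-50 = -194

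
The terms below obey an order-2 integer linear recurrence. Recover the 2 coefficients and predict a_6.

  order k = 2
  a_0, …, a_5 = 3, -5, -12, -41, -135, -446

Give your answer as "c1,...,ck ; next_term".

  a_2 = 3·-5 + 1·3 = -12
  a_3 = 3·-12 + 1·-5 = -41
  a_4 = 3·-41 + 1·-12 = -135
  a_5 = 3·-135 + 1·-41 = -446
  a_6 = 3·-446 + 1·-135 = -1473

3,1 ; -1473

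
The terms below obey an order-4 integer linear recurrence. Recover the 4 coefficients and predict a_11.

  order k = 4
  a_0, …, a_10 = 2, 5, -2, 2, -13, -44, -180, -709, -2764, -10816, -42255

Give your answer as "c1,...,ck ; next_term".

  a_4 = 3·2 + 4·-2 + -1·5 + -3·2 = -13
  a_5 = 3·-13 + 4·2 + -1·-2 + -3·5 = -44
  a_6 = 3·-44 + 4·-13 + -1·2 + -3·-2 = -180
  a_7 = 3·-180 + 4·-44 + -1·-13 + -3·2 = -709
  a_8 = 3·-709 + 4·-180 + -1·-44 + -3·-13 = -2764
  a_9 = 3·-2764 + 4·-709 + -1·-180 + -3·-44 = -10816
  a_10 = 3·-10816 + 4·-2764 + -1·-709 + -3·-180 = -42255
  a_11 = 3·-42255 + 4·-10816 + -1·-2764 + -3·-709 = -165138

3,4,-1,-3 ; -165138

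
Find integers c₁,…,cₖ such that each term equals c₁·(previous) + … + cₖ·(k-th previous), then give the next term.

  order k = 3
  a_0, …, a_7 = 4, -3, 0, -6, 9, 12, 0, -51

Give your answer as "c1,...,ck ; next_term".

0,-2,-3 ; -36

  a_3 = 0·0 + -2·-3 + -3·4 = -6
  a_4 = 0·-6 + -2·0 + -3·-3 = 9
  a_5 = 0·9 + -2·-6 + -3·0 = 12
  a_6 = 0·12 + -2·9 + -3·-6 = 0
  a_7 = 0·0 + -2·12 + -3·9 = -51
  a_8 = 0·-51 + -2·0 + -3·12 = -36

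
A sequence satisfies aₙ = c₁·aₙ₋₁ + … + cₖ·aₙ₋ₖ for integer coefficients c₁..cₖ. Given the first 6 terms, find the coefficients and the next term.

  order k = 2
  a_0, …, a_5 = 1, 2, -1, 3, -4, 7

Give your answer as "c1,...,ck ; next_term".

-1,1 ; -11

  a_2 = -1·2 + 1·1 = -1
  a_3 = -1·-1 + 1·2 = 3
  a_4 = -1·3 + 1·-1 = -4
  a_5 = -1·-4 + 1·3 = 7
  a_6 = -1·7 + 1·-4 = -11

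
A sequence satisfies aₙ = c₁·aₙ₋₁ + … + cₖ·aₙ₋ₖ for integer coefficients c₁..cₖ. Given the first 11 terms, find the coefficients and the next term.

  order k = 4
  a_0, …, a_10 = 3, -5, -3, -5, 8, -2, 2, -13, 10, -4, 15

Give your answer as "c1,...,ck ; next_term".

0,0,-1,1 ; -23

  a_4 = 0·-5 + 0·-3 + -1·-5 + 1·3 = 8
  a_5 = 0·8 + 0·-5 + -1·-3 + 1·-5 = -2
  a_6 = 0·-2 + 0·8 + -1·-5 + 1·-3 = 2
  a_7 = 0·2 + 0·-2 + -1·8 + 1·-5 = -13
  a_8 = 0·-13 + 0·2 + -1·-2 + 1·8 = 10
  a_9 = 0·10 + 0·-13 + -1·2 + 1·-2 = -4
  a_10 = 0·-4 + 0·10 + -1·-13 + 1·2 = 15
  a_11 = 0·15 + 0·-4 + -1·10 + 1·-13 = -23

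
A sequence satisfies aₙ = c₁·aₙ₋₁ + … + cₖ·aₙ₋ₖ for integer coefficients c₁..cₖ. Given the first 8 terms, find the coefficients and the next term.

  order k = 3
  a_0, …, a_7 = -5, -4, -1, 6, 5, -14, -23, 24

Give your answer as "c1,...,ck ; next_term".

  a_3 = 1·-1 + -3·-4 + 1·-5 = 6
  a_4 = 1·6 + -3·-1 + 1·-4 = 5
  a_5 = 1·5 + -3·6 + 1·-1 = -14
  a_6 = 1·-14 + -3·5 + 1·6 = -23
  a_7 = 1·-23 + -3·-14 + 1·5 = 24
  a_8 = 1·24 + -3·-23 + 1·-14 = 79

1,-3,1 ; 79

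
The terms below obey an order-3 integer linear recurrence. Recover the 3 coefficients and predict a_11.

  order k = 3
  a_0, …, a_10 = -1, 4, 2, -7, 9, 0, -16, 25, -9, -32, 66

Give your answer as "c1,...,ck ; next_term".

  a_3 = -1·2 + -1·4 + 1·-1 = -7
  a_4 = -1·-7 + -1·2 + 1·4 = 9
  a_5 = -1·9 + -1·-7 + 1·2 = 0
  a_6 = -1·0 + -1·9 + 1·-7 = -16
  a_7 = -1·-16 + -1·0 + 1·9 = 25
  a_8 = -1·25 + -1·-16 + 1·0 = -9
  a_9 = -1·-9 + -1·25 + 1·-16 = -32
  a_10 = -1·-32 + -1·-9 + 1·25 = 66
  a_11 = -1·66 + -1·-32 + 1·-9 = -43

-1,-1,1 ; -43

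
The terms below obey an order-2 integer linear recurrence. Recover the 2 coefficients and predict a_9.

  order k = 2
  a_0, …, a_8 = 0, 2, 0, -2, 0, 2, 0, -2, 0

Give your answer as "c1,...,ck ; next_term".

0,-1 ; 2

  a_2 = 0·2 + -1·0 = 0
  a_3 = 0·0 + -1·2 = -2
  a_4 = 0·-2 + -1·0 = 0
  a_5 = 0·0 + -1·-2 = 2
  a_6 = 0·2 + -1·0 = 0
  a_7 = 0·0 + -1·2 = -2
  a_8 = 0·-2 + -1·0 = 0
  a_9 = 0·0 + -1·-2 = 2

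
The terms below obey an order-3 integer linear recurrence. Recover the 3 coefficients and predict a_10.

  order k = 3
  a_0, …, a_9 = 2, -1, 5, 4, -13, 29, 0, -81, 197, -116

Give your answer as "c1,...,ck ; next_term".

  a_3 = -1·5 + -1·-1 + 4·2 = 4
  a_4 = -1·4 + -1·5 + 4·-1 = -13
  a_5 = -1·-13 + -1·4 + 4·5 = 29
  a_6 = -1·29 + -1·-13 + 4·4 = 0
  a_7 = -1·0 + -1·29 + 4·-13 = -81
  a_8 = -1·-81 + -1·0 + 4·29 = 197
  a_9 = -1·197 + -1·-81 + 4·0 = -116
  a_10 = -1·-116 + -1·197 + 4·-81 = -405

-1,-1,4 ; -405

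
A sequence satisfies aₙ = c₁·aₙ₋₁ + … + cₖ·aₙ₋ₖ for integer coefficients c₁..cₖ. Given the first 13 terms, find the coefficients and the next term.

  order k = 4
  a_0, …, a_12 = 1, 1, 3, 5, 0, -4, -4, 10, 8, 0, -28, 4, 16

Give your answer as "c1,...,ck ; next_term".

  a_4 = 0·5 + 0·3 + -2·1 + 2·1 = 0
  a_5 = 0·0 + 0·5 + -2·3 + 2·1 = -4
  a_6 = 0·-4 + 0·0 + -2·5 + 2·3 = -4
  a_7 = 0·-4 + 0·-4 + -2·0 + 2·5 = 10
  a_8 = 0·10 + 0·-4 + -2·-4 + 2·0 = 8
  a_9 = 0·8 + 0·10 + -2·-4 + 2·-4 = 0
  a_10 = 0·0 + 0·8 + -2·10 + 2·-4 = -28
  a_11 = 0·-28 + 0·0 + -2·8 + 2·10 = 4
  a_12 = 0·4 + 0·-28 + -2·0 + 2·8 = 16
  a_13 = 0·16 + 0·4 + -2·-28 + 2·0 = 56

0,0,-2,2 ; 56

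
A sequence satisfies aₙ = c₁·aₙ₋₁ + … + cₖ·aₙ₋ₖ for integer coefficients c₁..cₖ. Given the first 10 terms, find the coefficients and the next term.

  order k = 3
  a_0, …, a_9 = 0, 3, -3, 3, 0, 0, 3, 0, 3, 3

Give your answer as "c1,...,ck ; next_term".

  a_3 = 0·-3 + 1·3 + 1·0 = 3
  a_4 = 0·3 + 1·-3 + 1·3 = 0
  a_5 = 0·0 + 1·3 + 1·-3 = 0
  a_6 = 0·0 + 1·0 + 1·3 = 3
  a_7 = 0·3 + 1·0 + 1·0 = 0
  a_8 = 0·0 + 1·3 + 1·0 = 3
  a_9 = 0·3 + 1·0 + 1·3 = 3
  a_10 = 0·3 + 1·3 + 1·0 = 3

0,1,1 ; 3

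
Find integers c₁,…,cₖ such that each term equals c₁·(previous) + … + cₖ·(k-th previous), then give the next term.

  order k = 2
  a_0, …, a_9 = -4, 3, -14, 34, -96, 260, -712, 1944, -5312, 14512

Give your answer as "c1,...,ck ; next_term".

  a_2 = -2·3 + 2·-4 = -14
  a_3 = -2·-14 + 2·3 = 34
  a_4 = -2·34 + 2·-14 = -96
  a_5 = -2·-96 + 2·34 = 260
  a_6 = -2·260 + 2·-96 = -712
  a_7 = -2·-712 + 2·260 = 1944
  a_8 = -2·1944 + 2·-712 = -5312
  a_9 = -2·-5312 + 2·1944 = 14512
  a_10 = -2·14512 + 2·-5312 = -39648

-2,2 ; -39648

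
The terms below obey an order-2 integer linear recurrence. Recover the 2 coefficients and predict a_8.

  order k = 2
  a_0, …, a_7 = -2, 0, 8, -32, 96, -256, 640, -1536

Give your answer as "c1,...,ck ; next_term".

-4,-4 ; 3584

  a_2 = -4·0 + -4·-2 = 8
  a_3 = -4·8 + -4·0 = -32
  a_4 = -4·-32 + -4·8 = 96
  a_5 = -4·96 + -4·-32 = -256
  a_6 = -4·-256 + -4·96 = 640
  a_7 = -4·640 + -4·-256 = -1536
  a_8 = -4·-1536 + -4·640 = 3584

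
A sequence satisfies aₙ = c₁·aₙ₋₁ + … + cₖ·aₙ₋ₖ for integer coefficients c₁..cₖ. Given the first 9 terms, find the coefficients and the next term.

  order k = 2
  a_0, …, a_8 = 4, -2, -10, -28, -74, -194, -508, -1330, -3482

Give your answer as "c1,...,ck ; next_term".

  a_2 = 3·-2 + -1·4 = -10
  a_3 = 3·-10 + -1·-2 = -28
  a_4 = 3·-28 + -1·-10 = -74
  a_5 = 3·-74 + -1·-28 = -194
  a_6 = 3·-194 + -1·-74 = -508
  a_7 = 3·-508 + -1·-194 = -1330
  a_8 = 3·-1330 + -1·-508 = -3482
  a_9 = 3·-3482 + -1·-1330 = -9116

3,-1 ; -9116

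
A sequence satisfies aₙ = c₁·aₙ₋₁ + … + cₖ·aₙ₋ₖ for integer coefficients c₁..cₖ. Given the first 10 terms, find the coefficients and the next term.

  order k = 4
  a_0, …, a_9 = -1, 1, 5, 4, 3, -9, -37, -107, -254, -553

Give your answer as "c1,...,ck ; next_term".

3,-1,-3,1 ; -1121

  a_4 = 3·4 + -1·5 + -3·1 + 1·-1 = 3
  a_5 = 3·3 + -1·4 + -3·5 + 1·1 = -9
  a_6 = 3·-9 + -1·3 + -3·4 + 1·5 = -37
  a_7 = 3·-37 + -1·-9 + -3·3 + 1·4 = -107
  a_8 = 3·-107 + -1·-37 + -3·-9 + 1·3 = -254
  a_9 = 3·-254 + -1·-107 + -3·-37 + 1·-9 = -553
  a_10 = 3·-553 + -1·-254 + -3·-107 + 1·-37 = -1121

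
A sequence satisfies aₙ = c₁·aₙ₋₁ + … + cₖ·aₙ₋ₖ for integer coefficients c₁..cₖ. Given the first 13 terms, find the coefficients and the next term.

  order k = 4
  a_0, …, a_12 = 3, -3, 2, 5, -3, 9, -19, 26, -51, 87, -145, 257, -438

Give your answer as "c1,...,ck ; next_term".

  a_4 = -1·5 + 1·2 + -1·-3 + -1·3 = -3
  a_5 = -1·-3 + 1·5 + -1·2 + -1·-3 = 9
  a_6 = -1·9 + 1·-3 + -1·5 + -1·2 = -19
  a_7 = -1·-19 + 1·9 + -1·-3 + -1·5 = 26
  a_8 = -1·26 + 1·-19 + -1·9 + -1·-3 = -51
  a_9 = -1·-51 + 1·26 + -1·-19 + -1·9 = 87
  a_10 = -1·87 + 1·-51 + -1·26 + -1·-19 = -145
  a_11 = -1·-145 + 1·87 + -1·-51 + -1·26 = 257
  a_12 = -1·257 + 1·-145 + -1·87 + -1·-51 = -438
  a_13 = -1·-438 + 1·257 + -1·-145 + -1·87 = 753

-1,1,-1,-1 ; 753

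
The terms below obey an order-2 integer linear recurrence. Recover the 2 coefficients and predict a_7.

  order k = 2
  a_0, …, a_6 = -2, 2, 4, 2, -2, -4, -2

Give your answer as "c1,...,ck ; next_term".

  a_2 = 1·2 + -1·-2 = 4
  a_3 = 1·4 + -1·2 = 2
  a_4 = 1·2 + -1·4 = -2
  a_5 = 1·-2 + -1·2 = -4
  a_6 = 1·-4 + -1·-2 = -2
  a_7 = 1·-2 + -1·-4 = 2

1,-1 ; 2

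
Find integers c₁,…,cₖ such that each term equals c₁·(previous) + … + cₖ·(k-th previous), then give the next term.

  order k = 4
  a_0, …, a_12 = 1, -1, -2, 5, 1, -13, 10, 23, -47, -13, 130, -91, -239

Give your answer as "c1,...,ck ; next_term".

0,-2,2,-1 ; 455

  a_4 = 0·5 + -2·-2 + 2·-1 + -1·1 = 1
  a_5 = 0·1 + -2·5 + 2·-2 + -1·-1 = -13
  a_6 = 0·-13 + -2·1 + 2·5 + -1·-2 = 10
  a_7 = 0·10 + -2·-13 + 2·1 + -1·5 = 23
  a_8 = 0·23 + -2·10 + 2·-13 + -1·1 = -47
  a_9 = 0·-47 + -2·23 + 2·10 + -1·-13 = -13
  a_10 = 0·-13 + -2·-47 + 2·23 + -1·10 = 130
  a_11 = 0·130 + -2·-13 + 2·-47 + -1·23 = -91
  a_12 = 0·-91 + -2·130 + 2·-13 + -1·-47 = -239
  a_13 = 0·-239 + -2·-91 + 2·130 + -1·-13 = 455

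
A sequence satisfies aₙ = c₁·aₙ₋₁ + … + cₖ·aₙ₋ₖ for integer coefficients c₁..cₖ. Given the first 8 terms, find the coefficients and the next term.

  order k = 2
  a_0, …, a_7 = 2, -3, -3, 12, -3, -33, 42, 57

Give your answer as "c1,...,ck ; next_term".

-1,-3 ; -183

  a_2 = -1·-3 + -3·2 = -3
  a_3 = -1·-3 + -3·-3 = 12
  a_4 = -1·12 + -3·-3 = -3
  a_5 = -1·-3 + -3·12 = -33
  a_6 = -1·-33 + -3·-3 = 42
  a_7 = -1·42 + -3·-33 = 57
  a_8 = -1·57 + -3·42 = -183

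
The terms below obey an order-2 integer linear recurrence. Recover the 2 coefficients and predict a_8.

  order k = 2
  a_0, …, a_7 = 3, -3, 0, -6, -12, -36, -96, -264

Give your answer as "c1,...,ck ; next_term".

  a_2 = 2·-3 + 2·3 = 0
  a_3 = 2·0 + 2·-3 = -6
  a_4 = 2·-6 + 2·0 = -12
  a_5 = 2·-12 + 2·-6 = -36
  a_6 = 2·-36 + 2·-12 = -96
  a_7 = 2·-96 + 2·-36 = -264
  a_8 = 2·-264 + 2·-96 = -720

2,2 ; -720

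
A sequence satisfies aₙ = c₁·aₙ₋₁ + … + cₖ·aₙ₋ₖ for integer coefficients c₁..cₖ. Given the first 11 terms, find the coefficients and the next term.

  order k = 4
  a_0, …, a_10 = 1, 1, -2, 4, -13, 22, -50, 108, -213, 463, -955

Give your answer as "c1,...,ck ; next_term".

-1,2,-2,-3 ; 1983

  a_4 = -1·4 + 2·-2 + -2·1 + -3·1 = -13
  a_5 = -1·-13 + 2·4 + -2·-2 + -3·1 = 22
  a_6 = -1·22 + 2·-13 + -2·4 + -3·-2 = -50
  a_7 = -1·-50 + 2·22 + -2·-13 + -3·4 = 108
  a_8 = -1·108 + 2·-50 + -2·22 + -3·-13 = -213
  a_9 = -1·-213 + 2·108 + -2·-50 + -3·22 = 463
  a_10 = -1·463 + 2·-213 + -2·108 + -3·-50 = -955
  a_11 = -1·-955 + 2·463 + -2·-213 + -3·108 = 1983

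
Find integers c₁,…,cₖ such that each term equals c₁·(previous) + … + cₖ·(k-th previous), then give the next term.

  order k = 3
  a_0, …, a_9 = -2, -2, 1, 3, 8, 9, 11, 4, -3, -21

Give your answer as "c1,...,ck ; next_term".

1,1,-2 ; -32

  a_3 = 1·1 + 1·-2 + -2·-2 = 3
  a_4 = 1·3 + 1·1 + -2·-2 = 8
  a_5 = 1·8 + 1·3 + -2·1 = 9
  a_6 = 1·9 + 1·8 + -2·3 = 11
  a_7 = 1·11 + 1·9 + -2·8 = 4
  a_8 = 1·4 + 1·11 + -2·9 = -3
  a_9 = 1·-3 + 1·4 + -2·11 = -21
  a_10 = 1·-21 + 1·-3 + -2·4 = -32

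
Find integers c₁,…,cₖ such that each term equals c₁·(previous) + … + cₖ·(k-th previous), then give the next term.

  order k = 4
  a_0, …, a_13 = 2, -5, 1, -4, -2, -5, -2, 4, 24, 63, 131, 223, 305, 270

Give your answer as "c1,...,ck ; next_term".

3,-2,-2,1 ; -115

  a_4 = 3·-4 + -2·1 + -2·-5 + 1·2 = -2
  a_5 = 3·-2 + -2·-4 + -2·1 + 1·-5 = -5
  a_6 = 3·-5 + -2·-2 + -2·-4 + 1·1 = -2
  a_7 = 3·-2 + -2·-5 + -2·-2 + 1·-4 = 4
  a_8 = 3·4 + -2·-2 + -2·-5 + 1·-2 = 24
  a_9 = 3·24 + -2·4 + -2·-2 + 1·-5 = 63
  a_10 = 3·63 + -2·24 + -2·4 + 1·-2 = 131
  a_11 = 3·131 + -2·63 + -2·24 + 1·4 = 223
  a_12 = 3·223 + -2·131 + -2·63 + 1·24 = 305
  a_13 = 3·305 + -2·223 + -2·131 + 1·63 = 270
  a_14 = 3·270 + -2·305 + -2·223 + 1·131 = -115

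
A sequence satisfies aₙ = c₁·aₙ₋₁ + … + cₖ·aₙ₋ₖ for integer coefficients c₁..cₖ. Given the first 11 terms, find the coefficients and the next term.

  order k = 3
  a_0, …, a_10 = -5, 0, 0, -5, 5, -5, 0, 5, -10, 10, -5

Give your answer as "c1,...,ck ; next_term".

  a_3 = -1·0 + 0·0 + 1·-5 = -5
  a_4 = -1·-5 + 0·0 + 1·0 = 5
  a_5 = -1·5 + 0·-5 + 1·0 = -5
  a_6 = -1·-5 + 0·5 + 1·-5 = 0
  a_7 = -1·0 + 0·-5 + 1·5 = 5
  a_8 = -1·5 + 0·0 + 1·-5 = -10
  a_9 = -1·-10 + 0·5 + 1·0 = 10
  a_10 = -1·10 + 0·-10 + 1·5 = -5
  a_11 = -1·-5 + 0·10 + 1·-10 = -5

-1,0,1 ; -5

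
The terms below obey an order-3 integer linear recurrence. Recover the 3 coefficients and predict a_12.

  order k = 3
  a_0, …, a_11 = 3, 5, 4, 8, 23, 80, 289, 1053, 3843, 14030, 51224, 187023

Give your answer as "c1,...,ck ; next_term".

  a_3 = 4·4 + -1·5 + -1·3 = 8
  a_4 = 4·8 + -1·4 + -1·5 = 23
  a_5 = 4·23 + -1·8 + -1·4 = 80
  a_6 = 4·80 + -1·23 + -1·8 = 289
  a_7 = 4·289 + -1·80 + -1·23 = 1053
  a_8 = 4·1053 + -1·289 + -1·80 = 3843
  a_9 = 4·3843 + -1·1053 + -1·289 = 14030
  a_10 = 4·14030 + -1·3843 + -1·1053 = 51224
  a_11 = 4·51224 + -1·14030 + -1·3843 = 187023
  a_12 = 4·187023 + -1·51224 + -1·14030 = 682838

4,-1,-1 ; 682838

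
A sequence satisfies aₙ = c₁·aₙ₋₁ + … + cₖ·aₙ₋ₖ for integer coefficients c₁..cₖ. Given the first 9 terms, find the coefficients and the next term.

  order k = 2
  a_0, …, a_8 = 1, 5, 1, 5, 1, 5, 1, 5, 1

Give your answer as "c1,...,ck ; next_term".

  a_2 = 0·5 + 1·1 = 1
  a_3 = 0·1 + 1·5 = 5
  a_4 = 0·5 + 1·1 = 1
  a_5 = 0·1 + 1·5 = 5
  a_6 = 0·5 + 1·1 = 1
  a_7 = 0·1 + 1·5 = 5
  a_8 = 0·5 + 1·1 = 1
  a_9 = 0·1 + 1·5 = 5

0,1 ; 5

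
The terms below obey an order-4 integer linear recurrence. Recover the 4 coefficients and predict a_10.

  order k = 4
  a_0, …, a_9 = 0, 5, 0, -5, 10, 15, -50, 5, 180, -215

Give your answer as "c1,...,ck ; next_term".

  a_4 = -1·-5 + -3·0 + 1·5 + 2·0 = 10
  a_5 = -1·10 + -3·-5 + 1·0 + 2·5 = 15
  a_6 = -1·15 + -3·10 + 1·-5 + 2·0 = -50
  a_7 = -1·-50 + -3·15 + 1·10 + 2·-5 = 5
  a_8 = -1·5 + -3·-50 + 1·15 + 2·10 = 180
  a_9 = -1·180 + -3·5 + 1·-50 + 2·15 = -215
  a_10 = -1·-215 + -3·180 + 1·5 + 2·-50 = -420

-1,-3,1,2 ; -420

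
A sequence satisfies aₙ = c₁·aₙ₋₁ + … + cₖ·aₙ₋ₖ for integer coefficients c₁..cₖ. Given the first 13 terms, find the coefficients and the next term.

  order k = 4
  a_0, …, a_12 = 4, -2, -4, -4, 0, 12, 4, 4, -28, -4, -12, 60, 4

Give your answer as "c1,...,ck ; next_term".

-1,0,-2,-2 ; 28

  a_4 = -1·-4 + 0·-4 + -2·-2 + -2·4 = 0
  a_5 = -1·0 + 0·-4 + -2·-4 + -2·-2 = 12
  a_6 = -1·12 + 0·0 + -2·-4 + -2·-4 = 4
  a_7 = -1·4 + 0·12 + -2·0 + -2·-4 = 4
  a_8 = -1·4 + 0·4 + -2·12 + -2·0 = -28
  a_9 = -1·-28 + 0·4 + -2·4 + -2·12 = -4
  a_10 = -1·-4 + 0·-28 + -2·4 + -2·4 = -12
  a_11 = -1·-12 + 0·-4 + -2·-28 + -2·4 = 60
  a_12 = -1·60 + 0·-12 + -2·-4 + -2·-28 = 4
  a_13 = -1·4 + 0·60 + -2·-12 + -2·-4 = 28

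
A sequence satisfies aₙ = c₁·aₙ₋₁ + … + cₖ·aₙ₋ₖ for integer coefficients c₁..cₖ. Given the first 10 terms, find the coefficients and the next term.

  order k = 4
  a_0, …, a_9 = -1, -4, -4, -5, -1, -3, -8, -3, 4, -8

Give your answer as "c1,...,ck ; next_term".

  a_4 = 0·-5 + -1·-4 + 1·-4 + 1·-1 = -1
  a_5 = 0·-1 + -1·-5 + 1·-4 + 1·-4 = -3
  a_6 = 0·-3 + -1·-1 + 1·-5 + 1·-4 = -8
  a_7 = 0·-8 + -1·-3 + 1·-1 + 1·-5 = -3
  a_8 = 0·-3 + -1·-8 + 1·-3 + 1·-1 = 4
  a_9 = 0·4 + -1·-3 + 1·-8 + 1·-3 = -8
  a_10 = 0·-8 + -1·4 + 1·-3 + 1·-8 = -15

0,-1,1,1 ; -15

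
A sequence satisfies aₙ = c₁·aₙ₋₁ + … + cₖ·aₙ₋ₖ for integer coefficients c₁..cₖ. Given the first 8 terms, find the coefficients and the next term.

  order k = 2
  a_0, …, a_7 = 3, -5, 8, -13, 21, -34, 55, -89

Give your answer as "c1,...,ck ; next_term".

-1,1 ; 144

  a_2 = -1·-5 + 1·3 = 8
  a_3 = -1·8 + 1·-5 = -13
  a_4 = -1·-13 + 1·8 = 21
  a_5 = -1·21 + 1·-13 = -34
  a_6 = -1·-34 + 1·21 = 55
  a_7 = -1·55 + 1·-34 = -89
  a_8 = -1·-89 + 1·55 = 144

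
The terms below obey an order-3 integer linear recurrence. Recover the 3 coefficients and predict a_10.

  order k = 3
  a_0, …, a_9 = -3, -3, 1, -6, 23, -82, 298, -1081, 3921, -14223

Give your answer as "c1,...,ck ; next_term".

-3,2,-1 ; 51592

  a_3 = -3·1 + 2·-3 + -1·-3 = -6
  a_4 = -3·-6 + 2·1 + -1·-3 = 23
  a_5 = -3·23 + 2·-6 + -1·1 = -82
  a_6 = -3·-82 + 2·23 + -1·-6 = 298
  a_7 = -3·298 + 2·-82 + -1·23 = -1081
  a_8 = -3·-1081 + 2·298 + -1·-82 = 3921
  a_9 = -3·3921 + 2·-1081 + -1·298 = -14223
  a_10 = -3·-14223 + 2·3921 + -1·-1081 = 51592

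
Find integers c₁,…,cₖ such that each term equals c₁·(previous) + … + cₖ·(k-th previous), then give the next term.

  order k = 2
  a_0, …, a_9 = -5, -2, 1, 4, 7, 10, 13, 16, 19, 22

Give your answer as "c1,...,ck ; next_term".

  a_2 = 2·-2 + -1·-5 = 1
  a_3 = 2·1 + -1·-2 = 4
  a_4 = 2·4 + -1·1 = 7
  a_5 = 2·7 + -1·4 = 10
  a_6 = 2·10 + -1·7 = 13
  a_7 = 2·13 + -1·10 = 16
  a_8 = 2·16 + -1·13 = 19
  a_9 = 2·19 + -1·16 = 22
  a_10 = 2·22 + -1·19 = 25

2,-1 ; 25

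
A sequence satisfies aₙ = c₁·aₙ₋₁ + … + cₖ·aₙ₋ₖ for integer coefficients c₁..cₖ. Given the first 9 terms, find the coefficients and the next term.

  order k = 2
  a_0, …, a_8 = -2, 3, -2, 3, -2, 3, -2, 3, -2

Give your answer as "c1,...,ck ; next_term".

  a_2 = 0·3 + 1·-2 = -2
  a_3 = 0·-2 + 1·3 = 3
  a_4 = 0·3 + 1·-2 = -2
  a_5 = 0·-2 + 1·3 = 3
  a_6 = 0·3 + 1·-2 = -2
  a_7 = 0·-2 + 1·3 = 3
  a_8 = 0·3 + 1·-2 = -2
  a_9 = 0·-2 + 1·3 = 3

0,1 ; 3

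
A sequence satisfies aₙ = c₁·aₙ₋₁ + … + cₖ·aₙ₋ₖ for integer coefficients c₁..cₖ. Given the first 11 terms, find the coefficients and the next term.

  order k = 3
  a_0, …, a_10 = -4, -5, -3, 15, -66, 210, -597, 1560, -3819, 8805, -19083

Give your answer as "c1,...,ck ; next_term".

  a_3 = -4·-3 + -3·-5 + 3·-4 = 15
  a_4 = -4·15 + -3·-3 + 3·-5 = -66
  a_5 = -4·-66 + -3·15 + 3·-3 = 210
  a_6 = -4·210 + -3·-66 + 3·15 = -597
  a_7 = -4·-597 + -3·210 + 3·-66 = 1560
  a_8 = -4·1560 + -3·-597 + 3·210 = -3819
  a_9 = -4·-3819 + -3·1560 + 3·-597 = 8805
  a_10 = -4·8805 + -3·-3819 + 3·1560 = -19083
  a_11 = -4·-19083 + -3·8805 + 3·-3819 = 38460

-4,-3,3 ; 38460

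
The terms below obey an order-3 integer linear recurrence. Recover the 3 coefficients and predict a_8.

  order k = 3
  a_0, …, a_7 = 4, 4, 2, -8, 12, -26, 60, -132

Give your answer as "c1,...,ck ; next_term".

  a_3 = -2·2 + 0·4 + -1·4 = -8
  a_4 = -2·-8 + 0·2 + -1·4 = 12
  a_5 = -2·12 + 0·-8 + -1·2 = -26
  a_6 = -2·-26 + 0·12 + -1·-8 = 60
  a_7 = -2·60 + 0·-26 + -1·12 = -132
  a_8 = -2·-132 + 0·60 + -1·-26 = 290

-2,0,-1 ; 290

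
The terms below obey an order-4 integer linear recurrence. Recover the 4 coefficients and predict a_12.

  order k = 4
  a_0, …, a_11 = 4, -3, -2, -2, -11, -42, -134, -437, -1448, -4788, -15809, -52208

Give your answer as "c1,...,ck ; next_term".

  a_4 = 3·-2 + 0·-2 + 3·-3 + 1·4 = -11
  a_5 = 3·-11 + 0·-2 + 3·-2 + 1·-3 = -42
  a_6 = 3·-42 + 0·-11 + 3·-2 + 1·-2 = -134
  a_7 = 3·-134 + 0·-42 + 3·-11 + 1·-2 = -437
  a_8 = 3·-437 + 0·-134 + 3·-42 + 1·-11 = -1448
  a_9 = 3·-1448 + 0·-437 + 3·-134 + 1·-42 = -4788
  a_10 = 3·-4788 + 0·-1448 + 3·-437 + 1·-134 = -15809
  a_11 = 3·-15809 + 0·-4788 + 3·-1448 + 1·-437 = -52208
  a_12 = 3·-52208 + 0·-15809 + 3·-4788 + 1·-1448 = -172436

3,0,3,1 ; -172436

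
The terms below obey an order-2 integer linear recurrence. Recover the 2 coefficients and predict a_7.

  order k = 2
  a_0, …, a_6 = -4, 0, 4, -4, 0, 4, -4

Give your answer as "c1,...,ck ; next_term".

  a_2 = -1·0 + -1·-4 = 4
  a_3 = -1·4 + -1·0 = -4
  a_4 = -1·-4 + -1·4 = 0
  a_5 = -1·0 + -1·-4 = 4
  a_6 = -1·4 + -1·0 = -4
  a_7 = -1·-4 + -1·4 = 0

-1,-1 ; 0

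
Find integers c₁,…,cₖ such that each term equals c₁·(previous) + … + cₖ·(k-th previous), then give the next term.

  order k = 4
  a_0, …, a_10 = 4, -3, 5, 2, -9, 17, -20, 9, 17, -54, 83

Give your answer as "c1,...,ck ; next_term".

-1,0,1,-1 ; -75

  a_4 = -1·2 + 0·5 + 1·-3 + -1·4 = -9
  a_5 = -1·-9 + 0·2 + 1·5 + -1·-3 = 17
  a_6 = -1·17 + 0·-9 + 1·2 + -1·5 = -20
  a_7 = -1·-20 + 0·17 + 1·-9 + -1·2 = 9
  a_8 = -1·9 + 0·-20 + 1·17 + -1·-9 = 17
  a_9 = -1·17 + 0·9 + 1·-20 + -1·17 = -54
  a_10 = -1·-54 + 0·17 + 1·9 + -1·-20 = 83
  a_11 = -1·83 + 0·-54 + 1·17 + -1·9 = -75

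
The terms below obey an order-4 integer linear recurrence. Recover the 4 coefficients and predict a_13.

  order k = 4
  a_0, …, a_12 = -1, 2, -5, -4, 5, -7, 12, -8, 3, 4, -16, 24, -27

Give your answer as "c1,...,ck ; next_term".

  a_4 = -1·-4 + 0·-5 + 0·2 + -1·-1 = 5
  a_5 = -1·5 + 0·-4 + 0·-5 + -1·2 = -7
  a_6 = -1·-7 + 0·5 + 0·-4 + -1·-5 = 12
  a_7 = -1·12 + 0·-7 + 0·5 + -1·-4 = -8
  a_8 = -1·-8 + 0·12 + 0·-7 + -1·5 = 3
  a_9 = -1·3 + 0·-8 + 0·12 + -1·-7 = 4
  a_10 = -1·4 + 0·3 + 0·-8 + -1·12 = -16
  a_11 = -1·-16 + 0·4 + 0·3 + -1·-8 = 24
  a_12 = -1·24 + 0·-16 + 0·4 + -1·3 = -27
  a_13 = -1·-27 + 0·24 + 0·-16 + -1·4 = 23

-1,0,0,-1 ; 23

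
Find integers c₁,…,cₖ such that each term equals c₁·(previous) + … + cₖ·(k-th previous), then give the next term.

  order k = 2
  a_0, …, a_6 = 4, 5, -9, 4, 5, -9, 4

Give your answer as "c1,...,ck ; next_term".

  a_2 = -1·5 + -1·4 = -9
  a_3 = -1·-9 + -1·5 = 4
  a_4 = -1·4 + -1·-9 = 5
  a_5 = -1·5 + -1·4 = -9
  a_6 = -1·-9 + -1·5 = 4
  a_7 = -1·4 + -1·-9 = 5

-1,-1 ; 5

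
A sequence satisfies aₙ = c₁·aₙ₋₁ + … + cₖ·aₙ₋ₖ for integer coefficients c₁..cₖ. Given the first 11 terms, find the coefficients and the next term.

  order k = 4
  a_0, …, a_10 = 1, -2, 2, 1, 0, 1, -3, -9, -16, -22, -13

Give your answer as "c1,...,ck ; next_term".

  a_4 = 2·1 + -1·2 + -1·-2 + -2·1 = 0
  a_5 = 2·0 + -1·1 + -1·2 + -2·-2 = 1
  a_6 = 2·1 + -1·0 + -1·1 + -2·2 = -3
  a_7 = 2·-3 + -1·1 + -1·0 + -2·1 = -9
  a_8 = 2·-9 + -1·-3 + -1·1 + -2·0 = -16
  a_9 = 2·-16 + -1·-9 + -1·-3 + -2·1 = -22
  a_10 = 2·-22 + -1·-16 + -1·-9 + -2·-3 = -13
  a_11 = 2·-13 + -1·-22 + -1·-16 + -2·-9 = 30

2,-1,-1,-2 ; 30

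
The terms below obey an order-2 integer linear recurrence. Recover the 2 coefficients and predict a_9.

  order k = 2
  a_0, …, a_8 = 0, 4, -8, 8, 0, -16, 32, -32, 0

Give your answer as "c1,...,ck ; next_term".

  a_2 = -2·4 + -2·0 = -8
  a_3 = -2·-8 + -2·4 = 8
  a_4 = -2·8 + -2·-8 = 0
  a_5 = -2·0 + -2·8 = -16
  a_6 = -2·-16 + -2·0 = 32
  a_7 = -2·32 + -2·-16 = -32
  a_8 = -2·-32 + -2·32 = 0
  a_9 = -2·0 + -2·-32 = 64

-2,-2 ; 64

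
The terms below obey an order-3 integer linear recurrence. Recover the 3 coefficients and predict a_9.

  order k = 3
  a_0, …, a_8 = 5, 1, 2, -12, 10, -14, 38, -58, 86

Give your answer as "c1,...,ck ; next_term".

  a_3 = -1·2 + 0·1 + -2·5 = -12
  a_4 = -1·-12 + 0·2 + -2·1 = 10
  a_5 = -1·10 + 0·-12 + -2·2 = -14
  a_6 = -1·-14 + 0·10 + -2·-12 = 38
  a_7 = -1·38 + 0·-14 + -2·10 = -58
  a_8 = -1·-58 + 0·38 + -2·-14 = 86
  a_9 = -1·86 + 0·-58 + -2·38 = -162

-1,0,-2 ; -162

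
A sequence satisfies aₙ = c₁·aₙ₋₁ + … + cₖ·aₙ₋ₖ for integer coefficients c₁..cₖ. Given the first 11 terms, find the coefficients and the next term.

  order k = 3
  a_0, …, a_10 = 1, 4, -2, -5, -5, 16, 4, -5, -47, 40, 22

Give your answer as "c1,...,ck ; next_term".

-1,-1,-3 ; 79

  a_3 = -1·-2 + -1·4 + -3·1 = -5
  a_4 = -1·-5 + -1·-2 + -3·4 = -5
  a_5 = -1·-5 + -1·-5 + -3·-2 = 16
  a_6 = -1·16 + -1·-5 + -3·-5 = 4
  a_7 = -1·4 + -1·16 + -3·-5 = -5
  a_8 = -1·-5 + -1·4 + -3·16 = -47
  a_9 = -1·-47 + -1·-5 + -3·4 = 40
  a_10 = -1·40 + -1·-47 + -3·-5 = 22
  a_11 = -1·22 + -1·40 + -3·-47 = 79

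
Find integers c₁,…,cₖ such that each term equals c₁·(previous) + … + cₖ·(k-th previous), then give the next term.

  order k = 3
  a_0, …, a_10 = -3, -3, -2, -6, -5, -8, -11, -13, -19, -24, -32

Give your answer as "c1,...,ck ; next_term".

  a_3 = 0·-2 + 1·-3 + 1·-3 = -6
  a_4 = 0·-6 + 1·-2 + 1·-3 = -5
  a_5 = 0·-5 + 1·-6 + 1·-2 = -8
  a_6 = 0·-8 + 1·-5 + 1·-6 = -11
  a_7 = 0·-11 + 1·-8 + 1·-5 = -13
  a_8 = 0·-13 + 1·-11 + 1·-8 = -19
  a_9 = 0·-19 + 1·-13 + 1·-11 = -24
  a_10 = 0·-24 + 1·-19 + 1·-13 = -32
  a_11 = 0·-32 + 1·-24 + 1·-19 = -43

0,1,1 ; -43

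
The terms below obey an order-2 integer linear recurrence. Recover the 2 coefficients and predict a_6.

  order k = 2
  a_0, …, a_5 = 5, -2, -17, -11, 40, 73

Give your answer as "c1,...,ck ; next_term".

1,-3 ; -47

  a_2 = 1·-2 + -3·5 = -17
  a_3 = 1·-17 + -3·-2 = -11
  a_4 = 1·-11 + -3·-17 = 40
  a_5 = 1·40 + -3·-11 = 73
  a_6 = 1·73 + -3·40 = -47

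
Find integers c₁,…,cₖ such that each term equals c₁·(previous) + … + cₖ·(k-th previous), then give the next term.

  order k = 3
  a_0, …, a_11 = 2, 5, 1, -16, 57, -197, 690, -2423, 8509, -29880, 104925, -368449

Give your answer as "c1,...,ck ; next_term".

-4,-2,-1 ; 1293826

  a_3 = -4·1 + -2·5 + -1·2 = -16
  a_4 = -4·-16 + -2·1 + -1·5 = 57
  a_5 = -4·57 + -2·-16 + -1·1 = -197
  a_6 = -4·-197 + -2·57 + -1·-16 = 690
  a_7 = -4·690 + -2·-197 + -1·57 = -2423
  a_8 = -4·-2423 + -2·690 + -1·-197 = 8509
  a_9 = -4·8509 + -2·-2423 + -1·690 = -29880
  a_10 = -4·-29880 + -2·8509 + -1·-2423 = 104925
  a_11 = -4·104925 + -2·-29880 + -1·8509 = -368449
  a_12 = -4·-368449 + -2·104925 + -1·-29880 = 1293826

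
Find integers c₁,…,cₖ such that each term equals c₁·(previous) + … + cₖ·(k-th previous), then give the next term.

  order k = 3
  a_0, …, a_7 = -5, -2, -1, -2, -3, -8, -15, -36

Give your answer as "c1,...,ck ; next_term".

1,3,-1 ; -73

  a_3 = 1·-1 + 3·-2 + -1·-5 = -2
  a_4 = 1·-2 + 3·-1 + -1·-2 = -3
  a_5 = 1·-3 + 3·-2 + -1·-1 = -8
  a_6 = 1·-8 + 3·-3 + -1·-2 = -15
  a_7 = 1·-15 + 3·-8 + -1·-3 = -36
  a_8 = 1·-36 + 3·-15 + -1·-8 = -73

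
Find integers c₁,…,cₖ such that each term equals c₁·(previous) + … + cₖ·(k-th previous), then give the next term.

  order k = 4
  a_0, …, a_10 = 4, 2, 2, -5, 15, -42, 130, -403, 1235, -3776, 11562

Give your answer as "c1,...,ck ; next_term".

-3,-1,-3,2 ; -35421

  a_4 = -3·-5 + -1·2 + -3·2 + 2·4 = 15
  a_5 = -3·15 + -1·-5 + -3·2 + 2·2 = -42
  a_6 = -3·-42 + -1·15 + -3·-5 + 2·2 = 130
  a_7 = -3·130 + -1·-42 + -3·15 + 2·-5 = -403
  a_8 = -3·-403 + -1·130 + -3·-42 + 2·15 = 1235
  a_9 = -3·1235 + -1·-403 + -3·130 + 2·-42 = -3776
  a_10 = -3·-3776 + -1·1235 + -3·-403 + 2·130 = 11562
  a_11 = -3·11562 + -1·-3776 + -3·1235 + 2·-403 = -35421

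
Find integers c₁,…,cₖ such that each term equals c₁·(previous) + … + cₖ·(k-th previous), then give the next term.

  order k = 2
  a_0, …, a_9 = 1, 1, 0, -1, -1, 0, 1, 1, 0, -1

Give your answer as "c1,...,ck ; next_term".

1,-1 ; -1

  a_2 = 1·1 + -1·1 = 0
  a_3 = 1·0 + -1·1 = -1
  a_4 = 1·-1 + -1·0 = -1
  a_5 = 1·-1 + -1·-1 = 0
  a_6 = 1·0 + -1·-1 = 1
  a_7 = 1·1 + -1·0 = 1
  a_8 = 1·1 + -1·1 = 0
  a_9 = 1·0 + -1·1 = -1
  a_10 = 1·-1 + -1·0 = -1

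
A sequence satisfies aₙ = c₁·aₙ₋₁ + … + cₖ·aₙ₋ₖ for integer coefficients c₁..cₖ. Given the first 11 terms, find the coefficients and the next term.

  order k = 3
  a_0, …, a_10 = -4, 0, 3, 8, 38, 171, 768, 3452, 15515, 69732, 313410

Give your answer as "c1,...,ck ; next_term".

  a_3 = 4·3 + 2·0 + 1·-4 = 8
  a_4 = 4·8 + 2·3 + 1·0 = 38
  a_5 = 4·38 + 2·8 + 1·3 = 171
  a_6 = 4·171 + 2·38 + 1·8 = 768
  a_7 = 4·768 + 2·171 + 1·38 = 3452
  a_8 = 4·3452 + 2·768 + 1·171 = 15515
  a_9 = 4·15515 + 2·3452 + 1·768 = 69732
  a_10 = 4·69732 + 2·15515 + 1·3452 = 313410
  a_11 = 4·313410 + 2·69732 + 1·15515 = 1408619

4,2,1 ; 1408619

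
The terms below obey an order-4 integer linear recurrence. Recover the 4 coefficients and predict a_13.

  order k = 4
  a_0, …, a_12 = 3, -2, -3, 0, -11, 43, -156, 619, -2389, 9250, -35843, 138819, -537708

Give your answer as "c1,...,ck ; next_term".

  a_4 = -3·0 + 3·-3 + -2·-2 + -2·3 = -11
  a_5 = -3·-11 + 3·0 + -2·-3 + -2·-2 = 43
  a_6 = -3·43 + 3·-11 + -2·0 + -2·-3 = -156
  a_7 = -3·-156 + 3·43 + -2·-11 + -2·0 = 619
  a_8 = -3·619 + 3·-156 + -2·43 + -2·-11 = -2389
  a_9 = -3·-2389 + 3·619 + -2·-156 + -2·43 = 9250
  a_10 = -3·9250 + 3·-2389 + -2·619 + -2·-156 = -35843
  a_11 = -3·-35843 + 3·9250 + -2·-2389 + -2·619 = 138819
  a_12 = -3·138819 + 3·-35843 + -2·9250 + -2·-2389 = -537708
  a_13 = -3·-537708 + 3·138819 + -2·-35843 + -2·9250 = 2082767

-3,3,-2,-2 ; 2082767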